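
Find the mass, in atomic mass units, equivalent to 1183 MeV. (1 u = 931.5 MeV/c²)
m = E/c² = 1.27 u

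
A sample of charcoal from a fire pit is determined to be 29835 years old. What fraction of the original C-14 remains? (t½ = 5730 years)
N/N₀ = (1/2)^(t/t½) = 0.02708 = 2.71%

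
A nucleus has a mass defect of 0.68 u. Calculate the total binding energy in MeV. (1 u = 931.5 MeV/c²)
B.E. = Δm × 931.5 = 633.4 MeV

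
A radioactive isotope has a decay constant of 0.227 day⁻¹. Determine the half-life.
t½ = ln(2)/λ = 3.054 days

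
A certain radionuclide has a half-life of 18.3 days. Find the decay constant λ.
λ = ln(2)/t½ = 0.03788 day⁻¹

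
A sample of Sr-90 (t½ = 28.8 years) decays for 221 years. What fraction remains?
N/N₀ = (1/2)^(t/t½) = 0.004898 = 0.49%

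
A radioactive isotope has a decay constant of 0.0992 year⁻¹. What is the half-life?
t½ = ln(2)/λ = 6.987 years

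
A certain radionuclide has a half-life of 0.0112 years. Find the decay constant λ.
λ = ln(2)/t½ = 61.89 year⁻¹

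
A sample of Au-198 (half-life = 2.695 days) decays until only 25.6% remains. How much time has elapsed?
t = t½ × log₂(N₀/N) = 5.298 days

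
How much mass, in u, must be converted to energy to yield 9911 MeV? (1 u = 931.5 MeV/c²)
m = E/c² = 10.64 u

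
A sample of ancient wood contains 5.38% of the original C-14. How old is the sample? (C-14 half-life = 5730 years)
Age = t½ × log₂(1/ratio) = 24160 years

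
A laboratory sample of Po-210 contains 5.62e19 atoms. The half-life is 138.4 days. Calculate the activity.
A = λN = 2.815e17 decays/day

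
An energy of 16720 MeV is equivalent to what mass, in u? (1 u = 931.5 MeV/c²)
m = E/c² = 17.95 u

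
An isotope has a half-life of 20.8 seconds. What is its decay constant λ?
λ = ln(2)/t½ = 0.03332 second⁻¹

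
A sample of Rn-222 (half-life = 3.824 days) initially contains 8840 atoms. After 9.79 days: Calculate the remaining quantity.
N = N₀(1/2)^(t/t½) = 1499 atoms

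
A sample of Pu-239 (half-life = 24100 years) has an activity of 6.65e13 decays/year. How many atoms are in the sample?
N = A/λ = 2.312e18 atoms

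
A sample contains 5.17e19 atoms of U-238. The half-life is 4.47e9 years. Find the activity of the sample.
A = λN = 8.017e9 decays/year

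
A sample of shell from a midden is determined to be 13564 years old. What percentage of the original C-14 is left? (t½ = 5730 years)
N/N₀ = (1/2)^(t/t½) = 0.1938 = 19.4%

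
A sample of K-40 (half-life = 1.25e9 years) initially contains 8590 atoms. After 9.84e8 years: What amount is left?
N = N₀(1/2)^(t/t½) = 4978 atoms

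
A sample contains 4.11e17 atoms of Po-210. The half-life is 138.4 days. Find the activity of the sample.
A = λN = 2.058e15 decays/day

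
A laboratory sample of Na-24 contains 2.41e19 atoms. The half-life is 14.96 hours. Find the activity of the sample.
A = λN = 1.117e18 decays/hour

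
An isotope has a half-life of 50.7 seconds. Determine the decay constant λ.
λ = ln(2)/t½ = 0.01367 second⁻¹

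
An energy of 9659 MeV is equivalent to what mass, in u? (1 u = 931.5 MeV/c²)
m = E/c² = 10.37 u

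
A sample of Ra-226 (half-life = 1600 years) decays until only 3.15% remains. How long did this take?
t = t½ × log₂(N₀/N) = 7982 years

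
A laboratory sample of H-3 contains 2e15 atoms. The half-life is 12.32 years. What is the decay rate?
A = λN = 1.125e14 decays/year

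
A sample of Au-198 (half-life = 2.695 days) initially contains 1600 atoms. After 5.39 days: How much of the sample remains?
N = N₀(1/2)^(t/t½) = 400 atoms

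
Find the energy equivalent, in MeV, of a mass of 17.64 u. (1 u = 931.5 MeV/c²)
E = mc² = 16430 MeV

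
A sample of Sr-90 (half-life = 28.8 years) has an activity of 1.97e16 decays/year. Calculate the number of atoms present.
N = A/λ = 8.185e17 atoms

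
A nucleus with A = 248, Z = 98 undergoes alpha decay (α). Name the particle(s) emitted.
α particle = ⁴₂He (2 protons + 2 neutrons)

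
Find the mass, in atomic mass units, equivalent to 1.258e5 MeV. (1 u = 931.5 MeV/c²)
m = E/c² = 135.1 u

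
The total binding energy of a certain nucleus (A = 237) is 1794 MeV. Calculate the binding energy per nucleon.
B.E./A = 1794/237 = 7.57 MeV/nucleon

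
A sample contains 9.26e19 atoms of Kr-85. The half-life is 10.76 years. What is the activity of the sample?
A = λN = 5.965e18 decays/year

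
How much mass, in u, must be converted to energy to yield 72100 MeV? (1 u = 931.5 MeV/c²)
m = E/c² = 77.4 u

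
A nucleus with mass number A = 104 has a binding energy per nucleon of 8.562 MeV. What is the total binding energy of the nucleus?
B.E. = 8.562 × 104 = 890.4 MeV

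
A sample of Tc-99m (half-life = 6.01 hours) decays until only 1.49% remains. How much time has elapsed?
t = t½ × log₂(N₀/N) = 36.47 hours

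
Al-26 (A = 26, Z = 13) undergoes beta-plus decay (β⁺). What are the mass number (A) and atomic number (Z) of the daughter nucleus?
Daughter: A = 26, Z = 12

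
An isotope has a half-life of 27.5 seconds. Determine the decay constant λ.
λ = ln(2)/t½ = 0.02521 second⁻¹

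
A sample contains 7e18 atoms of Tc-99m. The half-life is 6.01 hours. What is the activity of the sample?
A = λN = 8.073e17 decays/hour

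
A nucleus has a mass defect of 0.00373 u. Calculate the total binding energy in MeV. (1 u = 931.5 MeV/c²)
B.E. = Δm × 931.5 = 3.474 MeV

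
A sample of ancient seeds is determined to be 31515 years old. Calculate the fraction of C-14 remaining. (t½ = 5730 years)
N/N₀ = (1/2)^(t/t½) = 0.0221 = 2.21%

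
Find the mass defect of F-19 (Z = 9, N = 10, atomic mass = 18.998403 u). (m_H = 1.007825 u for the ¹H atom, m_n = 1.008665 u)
Δm = Z·m_H + N·m_n − M = 0.1587 u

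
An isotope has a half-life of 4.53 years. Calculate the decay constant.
λ = ln(2)/t½ = 0.153 year⁻¹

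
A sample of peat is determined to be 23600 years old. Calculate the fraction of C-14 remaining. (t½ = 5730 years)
N/N₀ = (1/2)^(t/t½) = 0.05756 = 5.76%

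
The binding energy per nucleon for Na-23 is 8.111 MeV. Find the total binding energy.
B.E. = 8.111 × 23 = 186.6 MeV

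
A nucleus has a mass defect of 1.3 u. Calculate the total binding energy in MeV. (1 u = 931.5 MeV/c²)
B.E. = Δm × 931.5 = 1211 MeV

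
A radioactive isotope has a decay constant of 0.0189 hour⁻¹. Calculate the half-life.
t½ = ln(2)/λ = 36.67 hours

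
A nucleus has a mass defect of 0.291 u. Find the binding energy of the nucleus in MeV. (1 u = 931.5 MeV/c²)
B.E. = Δm × 931.5 = 271.1 MeV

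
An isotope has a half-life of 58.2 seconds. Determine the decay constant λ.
λ = ln(2)/t½ = 0.01191 second⁻¹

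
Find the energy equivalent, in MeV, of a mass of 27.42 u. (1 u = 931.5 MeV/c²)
E = mc² = 25540 MeV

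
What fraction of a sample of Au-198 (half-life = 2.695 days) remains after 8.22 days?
N/N₀ = (1/2)^(t/t½) = 0.1207 = 12.1%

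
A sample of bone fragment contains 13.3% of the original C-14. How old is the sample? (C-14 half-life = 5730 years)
Age = t½ × log₂(1/ratio) = 16680 years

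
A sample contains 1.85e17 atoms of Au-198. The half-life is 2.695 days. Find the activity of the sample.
A = λN = 4.758e16 decays/day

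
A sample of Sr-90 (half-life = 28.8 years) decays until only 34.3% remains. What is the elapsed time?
t = t½ × log₂(N₀/N) = 44.46 years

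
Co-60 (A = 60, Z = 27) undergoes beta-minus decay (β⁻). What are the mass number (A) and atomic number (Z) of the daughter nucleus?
Daughter: A = 60, Z = 28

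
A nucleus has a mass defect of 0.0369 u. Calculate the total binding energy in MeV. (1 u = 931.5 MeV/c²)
B.E. = Δm × 931.5 = 34.37 MeV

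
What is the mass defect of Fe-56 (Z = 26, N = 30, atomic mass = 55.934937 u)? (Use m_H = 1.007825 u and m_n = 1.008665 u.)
Δm = Z·m_H + N·m_n − M = 0.5285 u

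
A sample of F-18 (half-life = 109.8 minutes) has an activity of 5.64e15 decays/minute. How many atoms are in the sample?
N = A/λ = 8.934e17 atoms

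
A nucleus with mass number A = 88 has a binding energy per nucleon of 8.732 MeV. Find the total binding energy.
B.E. = 8.732 × 88 = 768.4 MeV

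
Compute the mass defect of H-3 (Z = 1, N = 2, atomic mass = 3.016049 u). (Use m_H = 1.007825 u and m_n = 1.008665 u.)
Δm = Z·m_H + N·m_n − M = 0.009106 u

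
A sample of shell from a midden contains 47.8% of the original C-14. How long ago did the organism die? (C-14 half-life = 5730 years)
Age = t½ × log₂(1/ratio) = 6102 years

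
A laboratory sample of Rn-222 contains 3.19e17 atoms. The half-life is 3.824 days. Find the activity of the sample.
A = λN = 5.782e16 decays/day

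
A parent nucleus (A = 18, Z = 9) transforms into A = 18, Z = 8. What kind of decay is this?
ΔA = 0, ΔZ = -1 ⇒ beta-plus decay (β⁺) or electron capture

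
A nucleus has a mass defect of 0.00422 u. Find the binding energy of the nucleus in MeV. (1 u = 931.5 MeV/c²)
B.E. = Δm × 931.5 = 3.931 MeV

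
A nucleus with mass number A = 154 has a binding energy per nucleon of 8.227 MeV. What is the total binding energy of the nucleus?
B.E. = 8.227 × 154 = 1267 MeV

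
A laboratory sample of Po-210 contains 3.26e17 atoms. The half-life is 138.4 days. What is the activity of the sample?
A = λN = 1.633e15 decays/day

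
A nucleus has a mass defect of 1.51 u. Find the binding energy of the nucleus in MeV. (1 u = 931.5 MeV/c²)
B.E. = Δm × 931.5 = 1407 MeV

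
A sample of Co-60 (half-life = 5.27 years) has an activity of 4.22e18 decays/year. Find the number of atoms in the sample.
N = A/λ = 3.208e19 atoms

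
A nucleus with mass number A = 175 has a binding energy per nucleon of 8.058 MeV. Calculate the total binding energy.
B.E. = 8.058 × 175 = 1410 MeV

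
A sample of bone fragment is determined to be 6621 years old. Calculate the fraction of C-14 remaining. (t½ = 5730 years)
N/N₀ = (1/2)^(t/t½) = 0.4489 = 44.9%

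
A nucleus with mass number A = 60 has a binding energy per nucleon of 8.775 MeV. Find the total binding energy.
B.E. = 8.775 × 60 = 526.5 MeV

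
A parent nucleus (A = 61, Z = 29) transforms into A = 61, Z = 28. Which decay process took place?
ΔA = 0, ΔZ = -1 ⇒ beta-plus decay (β⁺) or electron capture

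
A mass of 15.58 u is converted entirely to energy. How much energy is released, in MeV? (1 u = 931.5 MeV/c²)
E = mc² = 14510 MeV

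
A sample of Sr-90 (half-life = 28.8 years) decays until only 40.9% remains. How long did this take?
t = t½ × log₂(N₀/N) = 37.15 years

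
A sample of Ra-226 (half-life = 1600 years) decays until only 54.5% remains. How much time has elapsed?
t = t½ × log₂(N₀/N) = 1401 years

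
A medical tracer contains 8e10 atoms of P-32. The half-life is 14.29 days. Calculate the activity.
A = λN = 3.88e9 decays/day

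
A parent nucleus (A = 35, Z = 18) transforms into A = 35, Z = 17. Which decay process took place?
ΔA = 0, ΔZ = -1 ⇒ beta-plus decay (β⁺) or electron capture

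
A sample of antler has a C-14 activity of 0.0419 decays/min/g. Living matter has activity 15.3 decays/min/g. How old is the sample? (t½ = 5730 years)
Age = t½ × log₂(A₀/A) = 48780 years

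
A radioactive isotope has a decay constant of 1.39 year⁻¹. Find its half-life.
t½ = ln(2)/λ = 0.4987 years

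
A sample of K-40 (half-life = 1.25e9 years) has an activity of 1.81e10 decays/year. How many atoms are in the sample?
N = A/λ = 3.264e19 atoms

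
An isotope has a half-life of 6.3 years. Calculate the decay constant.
λ = ln(2)/t½ = 0.11 year⁻¹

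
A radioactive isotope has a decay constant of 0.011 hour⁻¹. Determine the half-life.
t½ = ln(2)/λ = 63.01 hours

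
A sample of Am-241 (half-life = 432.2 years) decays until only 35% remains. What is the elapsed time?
t = t½ × log₂(N₀/N) = 654.6 years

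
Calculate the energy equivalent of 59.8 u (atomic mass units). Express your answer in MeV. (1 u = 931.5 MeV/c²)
E = mc² = 55700 MeV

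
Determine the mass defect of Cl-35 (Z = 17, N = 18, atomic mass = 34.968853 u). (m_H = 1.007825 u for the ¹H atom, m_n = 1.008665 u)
Δm = Z·m_H + N·m_n − M = 0.3201 u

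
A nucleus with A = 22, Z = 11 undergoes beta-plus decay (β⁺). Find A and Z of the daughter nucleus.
Daughter: A = 22, Z = 10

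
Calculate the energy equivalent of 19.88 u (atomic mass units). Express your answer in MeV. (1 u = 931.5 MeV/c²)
E = mc² = 18520 MeV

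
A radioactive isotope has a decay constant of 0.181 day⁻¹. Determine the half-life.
t½ = ln(2)/λ = 3.83 days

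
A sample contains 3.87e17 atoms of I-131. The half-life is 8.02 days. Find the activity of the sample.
A = λN = 3.345e16 decays/day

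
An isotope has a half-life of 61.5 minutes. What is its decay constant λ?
λ = ln(2)/t½ = 0.01127 minute⁻¹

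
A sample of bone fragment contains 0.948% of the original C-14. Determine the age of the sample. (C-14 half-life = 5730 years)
Age = t½ × log₂(1/ratio) = 38510 years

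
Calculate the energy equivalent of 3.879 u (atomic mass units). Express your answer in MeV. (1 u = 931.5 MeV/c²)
E = mc² = 3613 MeV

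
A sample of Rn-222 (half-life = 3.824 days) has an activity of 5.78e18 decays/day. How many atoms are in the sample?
N = A/λ = 3.189e19 atoms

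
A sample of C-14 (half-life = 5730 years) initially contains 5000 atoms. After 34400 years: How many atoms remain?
N = N₀(1/2)^(t/t½) = 77.94 atoms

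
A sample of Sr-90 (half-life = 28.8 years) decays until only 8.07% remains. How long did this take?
t = t½ × log₂(N₀/N) = 104.6 years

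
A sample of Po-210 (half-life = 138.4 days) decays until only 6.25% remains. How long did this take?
t = t½ × log₂(N₀/N) = 553.6 days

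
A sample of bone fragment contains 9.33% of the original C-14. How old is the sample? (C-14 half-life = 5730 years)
Age = t½ × log₂(1/ratio) = 19610 years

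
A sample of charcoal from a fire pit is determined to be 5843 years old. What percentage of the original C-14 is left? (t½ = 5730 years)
N/N₀ = (1/2)^(t/t½) = 0.4932 = 49.3%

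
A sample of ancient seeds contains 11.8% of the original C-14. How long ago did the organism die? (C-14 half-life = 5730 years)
Age = t½ × log₂(1/ratio) = 17670 years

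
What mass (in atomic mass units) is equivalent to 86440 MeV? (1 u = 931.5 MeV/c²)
m = E/c² = 92.8 u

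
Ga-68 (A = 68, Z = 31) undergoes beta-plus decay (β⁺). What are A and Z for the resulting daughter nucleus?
Daughter: A = 68, Z = 30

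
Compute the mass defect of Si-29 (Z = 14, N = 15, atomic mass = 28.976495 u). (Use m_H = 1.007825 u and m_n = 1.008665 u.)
Δm = Z·m_H + N·m_n − M = 0.263 u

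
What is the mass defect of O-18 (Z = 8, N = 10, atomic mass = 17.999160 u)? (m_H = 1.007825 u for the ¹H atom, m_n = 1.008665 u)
Δm = Z·m_H + N·m_n − M = 0.1501 u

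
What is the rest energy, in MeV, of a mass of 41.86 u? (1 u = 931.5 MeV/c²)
E = mc² = 38990 MeV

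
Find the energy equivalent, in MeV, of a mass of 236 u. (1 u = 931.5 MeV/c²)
E = mc² = 2.198e5 MeV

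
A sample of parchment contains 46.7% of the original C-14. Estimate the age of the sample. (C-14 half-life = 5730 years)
Age = t½ × log₂(1/ratio) = 6294 years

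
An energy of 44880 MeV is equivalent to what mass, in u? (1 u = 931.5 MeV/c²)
m = E/c² = 48.18 u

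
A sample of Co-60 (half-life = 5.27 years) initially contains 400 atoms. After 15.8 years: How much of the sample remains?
N = N₀(1/2)^(t/t½) = 50.07 atoms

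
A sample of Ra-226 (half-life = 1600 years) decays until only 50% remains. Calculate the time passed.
t = t½ × log₂(N₀/N) = 1600 years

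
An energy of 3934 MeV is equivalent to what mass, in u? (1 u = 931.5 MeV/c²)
m = E/c² = 4.223 u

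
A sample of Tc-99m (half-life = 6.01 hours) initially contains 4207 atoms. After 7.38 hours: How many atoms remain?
N = N₀(1/2)^(t/t½) = 1796 atoms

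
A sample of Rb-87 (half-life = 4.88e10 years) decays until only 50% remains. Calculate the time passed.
t = t½ × log₂(N₀/N) = 4.88e10 years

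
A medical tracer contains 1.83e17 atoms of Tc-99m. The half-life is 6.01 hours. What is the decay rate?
A = λN = 2.111e16 decays/hour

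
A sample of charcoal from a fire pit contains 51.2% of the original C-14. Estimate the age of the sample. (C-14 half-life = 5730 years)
Age = t½ × log₂(1/ratio) = 5534 years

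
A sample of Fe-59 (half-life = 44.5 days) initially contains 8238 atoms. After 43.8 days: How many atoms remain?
N = N₀(1/2)^(t/t½) = 4164 atoms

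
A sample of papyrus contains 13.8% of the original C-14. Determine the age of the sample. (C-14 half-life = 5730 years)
Age = t½ × log₂(1/ratio) = 16370 years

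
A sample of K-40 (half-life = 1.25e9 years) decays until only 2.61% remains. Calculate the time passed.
t = t½ × log₂(N₀/N) = 6.575e9 years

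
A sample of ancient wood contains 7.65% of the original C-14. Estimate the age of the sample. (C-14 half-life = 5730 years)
Age = t½ × log₂(1/ratio) = 21250 years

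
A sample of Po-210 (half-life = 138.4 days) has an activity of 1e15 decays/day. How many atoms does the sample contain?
N = A/λ = 1.997e17 atoms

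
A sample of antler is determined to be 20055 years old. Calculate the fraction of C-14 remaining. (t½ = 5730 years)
N/N₀ = (1/2)^(t/t½) = 0.08839 = 8.84%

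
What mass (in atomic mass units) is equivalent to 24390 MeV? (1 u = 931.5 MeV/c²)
m = E/c² = 26.18 u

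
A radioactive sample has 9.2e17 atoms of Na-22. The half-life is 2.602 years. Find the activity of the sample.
A = λN = 2.451e17 decays/year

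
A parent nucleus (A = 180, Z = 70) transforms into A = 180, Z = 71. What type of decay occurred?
ΔA = 0, ΔZ = +1 ⇒ beta-minus decay (β⁻)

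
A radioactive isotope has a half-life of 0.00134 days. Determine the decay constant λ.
λ = ln(2)/t½ = 517.3 day⁻¹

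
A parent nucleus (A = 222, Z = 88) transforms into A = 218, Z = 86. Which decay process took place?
ΔA = -4, ΔZ = -2 ⇒ alpha decay (α)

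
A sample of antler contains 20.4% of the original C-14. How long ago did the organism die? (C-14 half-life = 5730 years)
Age = t½ × log₂(1/ratio) = 13140 years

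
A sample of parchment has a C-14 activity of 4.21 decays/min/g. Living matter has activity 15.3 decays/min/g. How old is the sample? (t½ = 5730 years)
Age = t½ × log₂(A₀/A) = 10670 years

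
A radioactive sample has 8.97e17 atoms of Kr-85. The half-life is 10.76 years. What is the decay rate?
A = λN = 5.778e16 decays/year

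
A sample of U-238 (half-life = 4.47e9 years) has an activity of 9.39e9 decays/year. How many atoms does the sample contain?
N = A/λ = 6.055e19 atoms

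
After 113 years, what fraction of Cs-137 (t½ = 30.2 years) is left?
N/N₀ = (1/2)^(t/t½) = 0.07475 = 7.48%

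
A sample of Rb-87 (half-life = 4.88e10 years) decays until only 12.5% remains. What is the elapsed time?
t = t½ × log₂(N₀/N) = 1.464e11 years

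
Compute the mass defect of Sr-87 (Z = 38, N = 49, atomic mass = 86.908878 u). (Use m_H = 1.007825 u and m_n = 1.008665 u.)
Δm = Z·m_H + N·m_n − M = 0.8131 u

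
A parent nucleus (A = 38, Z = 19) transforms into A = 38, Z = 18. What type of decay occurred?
ΔA = 0, ΔZ = -1 ⇒ beta-plus decay (β⁺) or electron capture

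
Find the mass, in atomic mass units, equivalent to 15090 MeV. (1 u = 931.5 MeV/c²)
m = E/c² = 16.2 u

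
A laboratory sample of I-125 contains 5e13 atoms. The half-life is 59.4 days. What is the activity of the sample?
A = λN = 5.835e11 decays/day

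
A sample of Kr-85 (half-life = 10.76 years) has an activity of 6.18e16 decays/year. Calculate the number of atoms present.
N = A/λ = 9.593e17 atoms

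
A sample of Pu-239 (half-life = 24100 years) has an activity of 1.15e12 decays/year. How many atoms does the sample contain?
N = A/λ = 3.998e16 atoms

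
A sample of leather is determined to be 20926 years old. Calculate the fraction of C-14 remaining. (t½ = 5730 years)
N/N₀ = (1/2)^(t/t½) = 0.07955 = 7.95%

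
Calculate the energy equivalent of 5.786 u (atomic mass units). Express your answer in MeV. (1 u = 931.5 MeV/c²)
E = mc² = 5390 MeV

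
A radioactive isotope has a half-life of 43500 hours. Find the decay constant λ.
λ = ln(2)/t½ = 1.593e-5 hour⁻¹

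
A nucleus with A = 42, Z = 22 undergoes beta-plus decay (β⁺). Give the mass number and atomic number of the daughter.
Daughter: A = 42, Z = 21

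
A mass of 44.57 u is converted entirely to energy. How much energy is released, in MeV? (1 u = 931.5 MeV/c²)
E = mc² = 41520 MeV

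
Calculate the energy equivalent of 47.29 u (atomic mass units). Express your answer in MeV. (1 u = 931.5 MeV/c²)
E = mc² = 44050 MeV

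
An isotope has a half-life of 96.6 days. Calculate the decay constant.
λ = ln(2)/t½ = 0.007175 day⁻¹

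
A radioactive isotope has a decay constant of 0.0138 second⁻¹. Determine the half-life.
t½ = ln(2)/λ = 50.23 seconds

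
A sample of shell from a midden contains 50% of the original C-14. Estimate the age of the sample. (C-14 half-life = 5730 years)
Age = t½ × log₂(1/ratio) = 5730 years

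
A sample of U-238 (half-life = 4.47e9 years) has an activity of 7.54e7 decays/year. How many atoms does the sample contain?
N = A/λ = 4.862e17 atoms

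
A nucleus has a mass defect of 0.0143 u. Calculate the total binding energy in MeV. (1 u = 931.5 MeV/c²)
B.E. = Δm × 931.5 = 13.32 MeV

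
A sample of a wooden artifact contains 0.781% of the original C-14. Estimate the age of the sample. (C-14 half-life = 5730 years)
Age = t½ × log₂(1/ratio) = 40110 years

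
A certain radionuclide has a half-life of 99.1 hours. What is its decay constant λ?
λ = ln(2)/t½ = 0.006994 hour⁻¹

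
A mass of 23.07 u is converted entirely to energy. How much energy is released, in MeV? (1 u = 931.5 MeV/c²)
E = mc² = 21490 MeV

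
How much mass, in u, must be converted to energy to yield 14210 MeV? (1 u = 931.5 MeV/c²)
m = E/c² = 15.25 u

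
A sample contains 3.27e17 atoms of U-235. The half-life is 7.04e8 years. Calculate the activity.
A = λN = 3.22e8 decays/year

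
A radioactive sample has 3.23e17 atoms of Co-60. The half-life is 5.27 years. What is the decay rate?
A = λN = 4.248e16 decays/year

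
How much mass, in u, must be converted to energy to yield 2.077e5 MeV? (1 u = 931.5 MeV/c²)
m = E/c² = 223 u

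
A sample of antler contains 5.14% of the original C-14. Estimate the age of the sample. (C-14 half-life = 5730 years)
Age = t½ × log₂(1/ratio) = 24540 years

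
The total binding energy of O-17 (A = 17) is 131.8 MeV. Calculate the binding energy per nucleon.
B.E./A = 131.8/17 = 7.753 MeV/nucleon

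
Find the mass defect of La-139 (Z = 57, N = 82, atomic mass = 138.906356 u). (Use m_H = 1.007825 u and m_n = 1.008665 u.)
Δm = Z·m_H + N·m_n − M = 1.25 u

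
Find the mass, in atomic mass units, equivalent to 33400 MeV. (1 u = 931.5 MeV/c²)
m = E/c² = 35.86 u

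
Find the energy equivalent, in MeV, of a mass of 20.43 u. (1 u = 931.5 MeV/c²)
E = mc² = 19030 MeV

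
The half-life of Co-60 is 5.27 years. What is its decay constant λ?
λ = ln(2)/t½ = 0.1315 year⁻¹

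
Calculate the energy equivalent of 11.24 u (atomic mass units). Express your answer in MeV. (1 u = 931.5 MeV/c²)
E = mc² = 10470 MeV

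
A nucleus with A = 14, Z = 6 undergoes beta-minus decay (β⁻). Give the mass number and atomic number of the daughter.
Daughter: A = 14, Z = 7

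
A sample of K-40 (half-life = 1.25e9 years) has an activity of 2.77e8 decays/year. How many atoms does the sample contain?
N = A/λ = 4.995e17 atoms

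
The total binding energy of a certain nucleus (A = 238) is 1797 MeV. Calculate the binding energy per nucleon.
B.E./A = 1797/238 = 7.55 MeV/nucleon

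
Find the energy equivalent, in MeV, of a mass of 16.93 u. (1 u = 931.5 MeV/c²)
E = mc² = 15770 MeV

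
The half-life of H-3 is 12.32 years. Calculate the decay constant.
λ = ln(2)/t½ = 0.05626 year⁻¹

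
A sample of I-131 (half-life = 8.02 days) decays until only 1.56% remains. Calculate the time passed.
t = t½ × log₂(N₀/N) = 48.14 days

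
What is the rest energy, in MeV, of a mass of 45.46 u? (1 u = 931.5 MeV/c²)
E = mc² = 42350 MeV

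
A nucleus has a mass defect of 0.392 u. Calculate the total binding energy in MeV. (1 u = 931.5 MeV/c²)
B.E. = Δm × 931.5 = 365.1 MeV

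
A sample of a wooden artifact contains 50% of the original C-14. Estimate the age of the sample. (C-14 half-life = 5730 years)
Age = t½ × log₂(1/ratio) = 5730 years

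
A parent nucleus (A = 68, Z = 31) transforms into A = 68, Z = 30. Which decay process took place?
ΔA = 0, ΔZ = -1 ⇒ beta-plus decay (β⁺) or electron capture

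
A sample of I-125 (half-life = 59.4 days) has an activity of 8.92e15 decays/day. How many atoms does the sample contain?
N = A/λ = 7.644e17 atoms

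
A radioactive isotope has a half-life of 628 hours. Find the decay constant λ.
λ = ln(2)/t½ = 0.001104 hour⁻¹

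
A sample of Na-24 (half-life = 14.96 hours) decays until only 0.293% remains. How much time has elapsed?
t = t½ × log₂(N₀/N) = 125.9 hours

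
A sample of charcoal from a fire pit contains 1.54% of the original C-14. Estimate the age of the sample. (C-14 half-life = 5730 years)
Age = t½ × log₂(1/ratio) = 34500 years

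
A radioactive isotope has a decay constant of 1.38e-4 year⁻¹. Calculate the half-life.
t½ = ln(2)/λ = 5023 years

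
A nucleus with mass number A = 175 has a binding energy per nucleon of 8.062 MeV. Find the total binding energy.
B.E. = 8.062 × 175 = 1411 MeV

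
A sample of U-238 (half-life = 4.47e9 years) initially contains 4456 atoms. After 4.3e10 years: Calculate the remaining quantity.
N = N₀(1/2)^(t/t½) = 5.664 atoms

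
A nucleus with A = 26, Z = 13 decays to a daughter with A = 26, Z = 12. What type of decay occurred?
ΔA = 0, ΔZ = -1 ⇒ beta-plus decay (β⁺) or electron capture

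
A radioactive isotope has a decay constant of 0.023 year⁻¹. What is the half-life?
t½ = ln(2)/λ = 30.14 years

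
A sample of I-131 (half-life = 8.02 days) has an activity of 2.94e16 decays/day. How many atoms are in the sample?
N = A/λ = 3.402e17 atoms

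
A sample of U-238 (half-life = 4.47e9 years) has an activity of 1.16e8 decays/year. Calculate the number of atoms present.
N = A/λ = 7.481e17 atoms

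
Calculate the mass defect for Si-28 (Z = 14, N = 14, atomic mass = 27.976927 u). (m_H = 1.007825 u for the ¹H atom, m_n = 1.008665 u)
Δm = Z·m_H + N·m_n − M = 0.2539 u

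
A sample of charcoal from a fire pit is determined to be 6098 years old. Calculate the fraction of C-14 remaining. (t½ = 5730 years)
N/N₀ = (1/2)^(t/t½) = 0.4782 = 47.8%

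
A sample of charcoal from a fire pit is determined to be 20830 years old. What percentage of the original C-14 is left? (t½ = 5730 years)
N/N₀ = (1/2)^(t/t½) = 0.08048 = 8.05%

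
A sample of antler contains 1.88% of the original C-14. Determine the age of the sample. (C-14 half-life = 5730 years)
Age = t½ × log₂(1/ratio) = 32850 years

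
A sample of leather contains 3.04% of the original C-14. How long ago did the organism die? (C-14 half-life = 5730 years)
Age = t½ × log₂(1/ratio) = 28880 years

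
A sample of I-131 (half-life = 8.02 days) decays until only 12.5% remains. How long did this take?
t = t½ × log₂(N₀/N) = 24.06 days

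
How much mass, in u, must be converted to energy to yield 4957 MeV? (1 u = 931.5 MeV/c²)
m = E/c² = 5.322 u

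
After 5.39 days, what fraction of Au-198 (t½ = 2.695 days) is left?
N/N₀ = (1/2)^(t/t½) = 0.25 = 25%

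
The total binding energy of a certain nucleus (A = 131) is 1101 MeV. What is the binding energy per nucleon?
B.E./A = 1101/131 = 8.405 MeV/nucleon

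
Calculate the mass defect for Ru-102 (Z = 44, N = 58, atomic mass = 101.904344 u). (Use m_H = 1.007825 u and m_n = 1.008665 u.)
Δm = Z·m_H + N·m_n − M = 0.9425 u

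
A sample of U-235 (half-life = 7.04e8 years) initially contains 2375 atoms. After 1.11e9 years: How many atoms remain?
N = N₀(1/2)^(t/t½) = 796.2 atoms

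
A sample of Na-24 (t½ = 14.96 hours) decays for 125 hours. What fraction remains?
N/N₀ = (1/2)^(t/t½) = 0.003053 = 0.305%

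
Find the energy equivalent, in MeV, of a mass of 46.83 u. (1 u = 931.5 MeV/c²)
E = mc² = 43620 MeV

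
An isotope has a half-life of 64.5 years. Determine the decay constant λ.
λ = ln(2)/t½ = 0.01075 year⁻¹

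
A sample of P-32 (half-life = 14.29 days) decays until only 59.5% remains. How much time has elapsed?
t = t½ × log₂(N₀/N) = 10.7 days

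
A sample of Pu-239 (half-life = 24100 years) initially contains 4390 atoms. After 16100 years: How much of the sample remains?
N = N₀(1/2)^(t/t½) = 2763 atoms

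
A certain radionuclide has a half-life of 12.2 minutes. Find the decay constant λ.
λ = ln(2)/t½ = 0.05682 minute⁻¹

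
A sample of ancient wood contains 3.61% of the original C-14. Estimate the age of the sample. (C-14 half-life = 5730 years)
Age = t½ × log₂(1/ratio) = 27460 years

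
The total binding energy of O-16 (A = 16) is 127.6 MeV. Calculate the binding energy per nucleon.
B.E./A = 127.6/16 = 7.975 MeV/nucleon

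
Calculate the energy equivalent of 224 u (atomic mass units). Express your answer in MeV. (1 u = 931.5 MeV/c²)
E = mc² = 2.087e5 MeV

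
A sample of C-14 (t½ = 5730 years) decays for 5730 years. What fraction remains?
N/N₀ = (1/2)^(t/t½) = 0.5 = 50%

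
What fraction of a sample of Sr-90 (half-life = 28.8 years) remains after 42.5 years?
N/N₀ = (1/2)^(t/t½) = 0.3596 = 36%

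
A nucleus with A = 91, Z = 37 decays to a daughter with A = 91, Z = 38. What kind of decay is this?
ΔA = 0, ΔZ = +1 ⇒ beta-minus decay (β⁻)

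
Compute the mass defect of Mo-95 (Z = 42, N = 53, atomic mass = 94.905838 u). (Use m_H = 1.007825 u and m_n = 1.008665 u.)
Δm = Z·m_H + N·m_n − M = 0.8821 u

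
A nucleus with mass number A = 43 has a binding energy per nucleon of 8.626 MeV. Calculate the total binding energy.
B.E. = 8.626 × 43 = 370.9 MeV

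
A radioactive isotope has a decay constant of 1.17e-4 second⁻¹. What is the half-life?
t½ = ln(2)/λ = 5924 seconds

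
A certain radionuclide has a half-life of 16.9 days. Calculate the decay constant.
λ = ln(2)/t½ = 0.04101 day⁻¹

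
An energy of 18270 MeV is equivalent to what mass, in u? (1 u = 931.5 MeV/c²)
m = E/c² = 19.61 u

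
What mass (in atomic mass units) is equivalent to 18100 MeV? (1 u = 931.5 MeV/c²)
m = E/c² = 19.43 u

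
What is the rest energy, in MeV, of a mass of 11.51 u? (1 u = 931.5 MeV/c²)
E = mc² = 10720 MeV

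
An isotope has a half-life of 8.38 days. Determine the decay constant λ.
λ = ln(2)/t½ = 0.08271 day⁻¹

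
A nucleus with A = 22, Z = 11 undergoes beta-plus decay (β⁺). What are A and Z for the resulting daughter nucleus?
Daughter: A = 22, Z = 10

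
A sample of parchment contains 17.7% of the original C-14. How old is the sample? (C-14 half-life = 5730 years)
Age = t½ × log₂(1/ratio) = 14310 years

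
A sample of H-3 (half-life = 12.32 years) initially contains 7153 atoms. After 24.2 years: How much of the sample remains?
N = N₀(1/2)^(t/t½) = 1833 atoms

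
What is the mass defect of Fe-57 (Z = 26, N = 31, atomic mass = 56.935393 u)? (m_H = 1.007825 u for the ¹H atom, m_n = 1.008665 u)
Δm = Z·m_H + N·m_n − M = 0.5367 u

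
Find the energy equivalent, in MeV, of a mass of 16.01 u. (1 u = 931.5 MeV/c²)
E = mc² = 14910 MeV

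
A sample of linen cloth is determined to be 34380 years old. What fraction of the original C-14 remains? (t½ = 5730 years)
N/N₀ = (1/2)^(t/t½) = 0.01562 = 1.56%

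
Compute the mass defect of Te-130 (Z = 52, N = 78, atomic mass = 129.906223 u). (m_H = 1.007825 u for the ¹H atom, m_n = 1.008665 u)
Δm = Z·m_H + N·m_n − M = 1.177 u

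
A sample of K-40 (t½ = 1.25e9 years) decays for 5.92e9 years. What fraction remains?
N/N₀ = (1/2)^(t/t½) = 0.03753 = 3.75%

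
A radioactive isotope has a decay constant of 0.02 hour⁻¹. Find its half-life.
t½ = ln(2)/λ = 34.66 hours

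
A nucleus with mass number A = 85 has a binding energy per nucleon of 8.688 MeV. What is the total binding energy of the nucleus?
B.E. = 8.688 × 85 = 738.5 MeV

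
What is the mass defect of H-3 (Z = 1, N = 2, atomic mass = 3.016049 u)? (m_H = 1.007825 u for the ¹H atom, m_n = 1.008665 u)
Δm = Z·m_H + N·m_n − M = 0.009106 u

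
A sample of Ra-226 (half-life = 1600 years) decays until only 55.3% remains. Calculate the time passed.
t = t½ × log₂(N₀/N) = 1367 years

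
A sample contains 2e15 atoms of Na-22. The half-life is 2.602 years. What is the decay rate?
A = λN = 5.328e14 decays/year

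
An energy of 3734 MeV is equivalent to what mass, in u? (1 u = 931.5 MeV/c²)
m = E/c² = 4.009 u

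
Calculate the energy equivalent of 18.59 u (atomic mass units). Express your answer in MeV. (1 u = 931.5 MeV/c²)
E = mc² = 17320 MeV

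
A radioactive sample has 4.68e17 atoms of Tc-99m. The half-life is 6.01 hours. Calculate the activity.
A = λN = 5.398e16 decays/hour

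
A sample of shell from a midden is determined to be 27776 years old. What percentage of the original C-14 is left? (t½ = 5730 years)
N/N₀ = (1/2)^(t/t½) = 0.03473 = 3.47%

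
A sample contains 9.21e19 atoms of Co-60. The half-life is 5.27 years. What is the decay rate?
A = λN = 1.211e19 decays/year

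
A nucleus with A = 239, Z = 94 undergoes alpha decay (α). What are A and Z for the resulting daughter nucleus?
Daughter: A = 235, Z = 92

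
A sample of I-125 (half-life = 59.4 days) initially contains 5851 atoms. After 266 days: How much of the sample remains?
N = N₀(1/2)^(t/t½) = 262.5 atoms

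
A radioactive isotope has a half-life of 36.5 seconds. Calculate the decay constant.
λ = ln(2)/t½ = 0.01899 second⁻¹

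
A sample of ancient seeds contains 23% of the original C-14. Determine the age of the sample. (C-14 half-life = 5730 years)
Age = t½ × log₂(1/ratio) = 12150 years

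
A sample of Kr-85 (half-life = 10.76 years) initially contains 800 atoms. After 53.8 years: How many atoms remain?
N = N₀(1/2)^(t/t½) = 25 atoms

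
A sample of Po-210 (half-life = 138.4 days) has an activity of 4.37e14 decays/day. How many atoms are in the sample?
N = A/λ = 8.726e16 atoms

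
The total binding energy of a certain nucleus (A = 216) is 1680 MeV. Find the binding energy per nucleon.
B.E./A = 1680/216 = 7.778 MeV/nucleon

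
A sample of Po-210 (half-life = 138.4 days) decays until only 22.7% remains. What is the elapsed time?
t = t½ × log₂(N₀/N) = 296.1 days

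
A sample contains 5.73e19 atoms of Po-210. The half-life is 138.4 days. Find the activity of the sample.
A = λN = 2.87e17 decays/day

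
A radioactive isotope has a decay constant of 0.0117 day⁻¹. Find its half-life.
t½ = ln(2)/λ = 59.24 days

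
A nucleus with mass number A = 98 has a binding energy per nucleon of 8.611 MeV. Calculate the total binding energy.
B.E. = 8.611 × 98 = 843.9 MeV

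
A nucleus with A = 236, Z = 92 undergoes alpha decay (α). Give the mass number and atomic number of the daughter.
Daughter: A = 232, Z = 90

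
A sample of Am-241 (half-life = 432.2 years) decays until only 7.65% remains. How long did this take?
t = t½ × log₂(N₀/N) = 1603 years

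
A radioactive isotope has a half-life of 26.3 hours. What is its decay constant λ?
λ = ln(2)/t½ = 0.02636 hour⁻¹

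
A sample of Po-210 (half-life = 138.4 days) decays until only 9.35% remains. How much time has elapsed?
t = t½ × log₂(N₀/N) = 473.2 days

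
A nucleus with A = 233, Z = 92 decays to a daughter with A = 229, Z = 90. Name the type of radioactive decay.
ΔA = -4, ΔZ = -2 ⇒ alpha decay (α)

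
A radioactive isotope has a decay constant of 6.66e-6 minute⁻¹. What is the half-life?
t½ = ln(2)/λ = 1.041e5 minutes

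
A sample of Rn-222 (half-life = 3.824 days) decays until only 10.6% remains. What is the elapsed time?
t = t½ × log₂(N₀/N) = 12.38 days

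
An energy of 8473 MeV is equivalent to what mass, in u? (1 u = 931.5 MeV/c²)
m = E/c² = 9.096 u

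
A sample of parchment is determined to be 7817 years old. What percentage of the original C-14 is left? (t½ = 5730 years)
N/N₀ = (1/2)^(t/t½) = 0.3884 = 38.8%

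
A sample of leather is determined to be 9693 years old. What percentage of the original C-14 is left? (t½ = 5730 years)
N/N₀ = (1/2)^(t/t½) = 0.3096 = 31%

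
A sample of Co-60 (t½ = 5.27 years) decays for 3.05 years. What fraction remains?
N/N₀ = (1/2)^(t/t½) = 0.6695 = 67%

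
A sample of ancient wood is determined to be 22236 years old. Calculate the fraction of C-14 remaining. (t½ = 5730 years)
N/N₀ = (1/2)^(t/t½) = 0.06789 = 6.79%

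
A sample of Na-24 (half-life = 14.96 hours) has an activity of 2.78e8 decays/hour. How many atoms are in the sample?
N = A/λ = 6e9 atoms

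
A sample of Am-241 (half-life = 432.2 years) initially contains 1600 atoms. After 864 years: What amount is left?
N = N₀(1/2)^(t/t½) = 400.3 atoms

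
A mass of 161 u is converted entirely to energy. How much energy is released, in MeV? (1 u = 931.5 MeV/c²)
E = mc² = 1.5e5 MeV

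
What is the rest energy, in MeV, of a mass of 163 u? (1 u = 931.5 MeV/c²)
E = mc² = 1.518e5 MeV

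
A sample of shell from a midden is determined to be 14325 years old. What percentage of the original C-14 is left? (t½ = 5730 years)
N/N₀ = (1/2)^(t/t½) = 0.1768 = 17.7%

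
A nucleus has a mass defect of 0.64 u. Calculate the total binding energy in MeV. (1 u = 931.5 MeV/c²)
B.E. = Δm × 931.5 = 596.2 MeV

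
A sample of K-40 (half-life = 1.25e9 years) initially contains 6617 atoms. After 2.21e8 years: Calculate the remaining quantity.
N = N₀(1/2)^(t/t½) = 5854 atoms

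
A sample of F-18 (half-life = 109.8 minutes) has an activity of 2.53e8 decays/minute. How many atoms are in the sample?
N = A/λ = 4.008e10 atoms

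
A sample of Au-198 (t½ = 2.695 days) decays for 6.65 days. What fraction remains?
N/N₀ = (1/2)^(t/t½) = 0.1808 = 18.1%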